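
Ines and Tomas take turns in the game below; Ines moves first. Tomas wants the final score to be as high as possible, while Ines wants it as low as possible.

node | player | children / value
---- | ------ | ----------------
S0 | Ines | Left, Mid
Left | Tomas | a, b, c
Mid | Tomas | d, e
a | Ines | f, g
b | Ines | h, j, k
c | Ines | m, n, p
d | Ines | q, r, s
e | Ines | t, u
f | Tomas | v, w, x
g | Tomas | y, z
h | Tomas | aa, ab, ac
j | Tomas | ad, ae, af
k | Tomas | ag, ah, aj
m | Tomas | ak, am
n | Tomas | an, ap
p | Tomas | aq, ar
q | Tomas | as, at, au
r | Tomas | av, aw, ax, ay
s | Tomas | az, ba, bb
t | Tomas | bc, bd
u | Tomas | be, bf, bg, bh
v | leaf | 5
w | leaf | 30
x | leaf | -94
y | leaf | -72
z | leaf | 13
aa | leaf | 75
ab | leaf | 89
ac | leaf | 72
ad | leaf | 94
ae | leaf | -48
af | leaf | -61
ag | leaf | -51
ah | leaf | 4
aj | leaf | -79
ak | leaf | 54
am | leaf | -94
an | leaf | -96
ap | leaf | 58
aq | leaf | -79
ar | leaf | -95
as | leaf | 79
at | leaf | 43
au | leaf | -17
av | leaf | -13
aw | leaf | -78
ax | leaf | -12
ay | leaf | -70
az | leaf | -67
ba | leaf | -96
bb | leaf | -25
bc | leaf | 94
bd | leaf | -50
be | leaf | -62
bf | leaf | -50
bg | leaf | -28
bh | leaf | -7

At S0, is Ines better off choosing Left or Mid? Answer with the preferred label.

f (Tomas): max(5, 30, -94) = 30
g (Tomas): max(-72, 13) = 13
a (Ines): min(30, 13) = 13
h (Tomas): max(75, 89, 72) = 89
j (Tomas): max(94, -48, -61) = 94
k (Tomas): max(-51, 4, -79) = 4
b (Ines): min(89, 94, 4) = 4
m (Tomas): max(54, -94) = 54
n (Tomas): max(-96, 58) = 58
p (Tomas): max(-79, -95) = -79
c (Ines): min(54, 58, -79) = -79
Left (Tomas): max(13, 4, -79) = 13
q (Tomas): max(79, 43, -17) = 79
r (Tomas): max(-13, -78, -12, -70) = -12
s (Tomas): max(-67, -96, -25) = -25
d (Ines): min(79, -12, -25) = -25
t (Tomas): max(94, -50) = 94
u (Tomas): max(-62, -50, -28, -7) = -7
e (Ines): min(94, -7) = -7
Mid (Tomas): max(-25, -7) = -7
Ines prefers the lower value; Left=13, Mid=-7. Mid is better since -7 < 13.

Mid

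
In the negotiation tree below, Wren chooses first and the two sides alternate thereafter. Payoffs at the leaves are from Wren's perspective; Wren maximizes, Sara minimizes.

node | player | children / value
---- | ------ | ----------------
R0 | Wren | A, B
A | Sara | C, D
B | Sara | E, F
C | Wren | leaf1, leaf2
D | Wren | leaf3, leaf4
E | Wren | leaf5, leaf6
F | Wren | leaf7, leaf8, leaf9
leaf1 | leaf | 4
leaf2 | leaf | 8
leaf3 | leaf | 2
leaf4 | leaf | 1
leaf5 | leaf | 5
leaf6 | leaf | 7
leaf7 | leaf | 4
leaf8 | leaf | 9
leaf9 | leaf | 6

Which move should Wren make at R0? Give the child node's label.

C (Wren): max(4, 8) = 8
D (Wren): max(2, 1) = 2
A (Sara): min(8, 2) = 2
E (Wren): max(5, 7) = 7
F (Wren): max(4, 9, 6) = 9
B (Sara): min(7, 9) = 7
R0 (Wren): max(2, 7) = 7
Wren at R0 wants the highest of {A=2, B=7}, so chooses B.

B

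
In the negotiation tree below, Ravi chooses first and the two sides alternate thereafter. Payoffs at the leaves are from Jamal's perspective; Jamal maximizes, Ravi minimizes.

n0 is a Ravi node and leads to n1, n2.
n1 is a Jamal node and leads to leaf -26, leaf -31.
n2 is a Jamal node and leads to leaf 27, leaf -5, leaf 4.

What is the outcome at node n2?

27

n2 (Jamal): max(27, -5, 4) = 27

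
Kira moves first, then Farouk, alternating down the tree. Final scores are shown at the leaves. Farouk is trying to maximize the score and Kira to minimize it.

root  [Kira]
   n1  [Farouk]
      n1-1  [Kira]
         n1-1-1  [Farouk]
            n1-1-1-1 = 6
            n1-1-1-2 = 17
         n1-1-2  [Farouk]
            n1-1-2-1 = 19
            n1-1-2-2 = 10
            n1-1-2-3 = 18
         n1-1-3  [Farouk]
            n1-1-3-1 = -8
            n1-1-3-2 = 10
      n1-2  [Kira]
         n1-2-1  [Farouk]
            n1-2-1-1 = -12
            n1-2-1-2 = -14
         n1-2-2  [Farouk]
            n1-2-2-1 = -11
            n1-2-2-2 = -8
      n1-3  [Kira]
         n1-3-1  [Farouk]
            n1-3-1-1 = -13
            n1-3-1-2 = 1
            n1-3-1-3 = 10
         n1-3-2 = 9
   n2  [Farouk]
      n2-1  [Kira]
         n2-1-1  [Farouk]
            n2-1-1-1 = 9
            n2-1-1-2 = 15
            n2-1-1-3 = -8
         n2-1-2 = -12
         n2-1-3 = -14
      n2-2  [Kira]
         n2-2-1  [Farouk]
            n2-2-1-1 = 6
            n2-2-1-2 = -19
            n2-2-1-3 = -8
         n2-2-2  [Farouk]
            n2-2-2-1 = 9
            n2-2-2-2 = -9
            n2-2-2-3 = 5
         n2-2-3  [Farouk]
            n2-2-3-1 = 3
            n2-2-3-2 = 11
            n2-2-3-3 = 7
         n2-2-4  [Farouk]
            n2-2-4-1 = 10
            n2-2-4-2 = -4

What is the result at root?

6

n1-1-1 (Farouk): max(6, 17) = 17
n1-1-2 (Farouk): max(19, 10, 18) = 19
n1-1-3 (Farouk): max(-8, 10) = 10
n1-1 (Kira): min(17, 19, 10) = 10
n1-2-1 (Farouk): max(-12, -14) = -12
n1-2-2 (Farouk): max(-11, -8) = -8
n1-2 (Kira): min(-12, -8) = -12
n1-3-1 (Farouk): max(-13, 1, 10) = 10
n1-3 (Kira): min(10, 9) = 9
n1 (Farouk): max(10, -12, 9) = 10
n2-1-1 (Farouk): max(9, 15, -8) = 15
n2-1 (Kira): min(15, -12, -14) = -14
n2-2-1 (Farouk): max(6, -19, -8) = 6
n2-2-2 (Farouk): max(9, -9, 5) = 9
n2-2-3 (Farouk): max(3, 11, 7) = 11
n2-2-4 (Farouk): max(10, -4) = 10
n2-2 (Kira): min(6, 9, 11, 10) = 6
n2 (Farouk): max(-14, 6) = 6
root (Kira): min(10, 6) = 6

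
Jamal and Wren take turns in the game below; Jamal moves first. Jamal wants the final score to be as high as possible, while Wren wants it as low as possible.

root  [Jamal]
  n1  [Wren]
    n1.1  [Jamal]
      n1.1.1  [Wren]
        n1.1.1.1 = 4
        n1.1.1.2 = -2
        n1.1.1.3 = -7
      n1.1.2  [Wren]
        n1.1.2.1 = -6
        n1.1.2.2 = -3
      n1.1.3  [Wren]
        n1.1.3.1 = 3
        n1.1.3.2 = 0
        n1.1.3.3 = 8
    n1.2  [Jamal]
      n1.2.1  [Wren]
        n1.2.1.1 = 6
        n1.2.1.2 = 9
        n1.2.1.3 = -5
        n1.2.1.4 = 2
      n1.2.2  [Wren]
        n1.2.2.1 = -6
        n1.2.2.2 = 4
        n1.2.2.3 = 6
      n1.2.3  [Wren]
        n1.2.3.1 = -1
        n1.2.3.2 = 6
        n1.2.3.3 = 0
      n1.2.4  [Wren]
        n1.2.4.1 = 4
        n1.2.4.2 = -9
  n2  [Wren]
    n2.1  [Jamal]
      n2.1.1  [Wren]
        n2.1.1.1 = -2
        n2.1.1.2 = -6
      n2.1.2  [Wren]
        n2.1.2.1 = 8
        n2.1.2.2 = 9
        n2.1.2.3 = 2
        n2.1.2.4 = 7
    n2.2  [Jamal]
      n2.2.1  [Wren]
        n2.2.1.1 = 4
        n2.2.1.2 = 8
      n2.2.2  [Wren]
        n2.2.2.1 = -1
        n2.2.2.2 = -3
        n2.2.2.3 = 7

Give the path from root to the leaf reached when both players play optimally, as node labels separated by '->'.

n1.1.1 (Wren): min(4, -2, -7) = -7
n1.1.2 (Wren): min(-6, -3) = -6
n1.1.3 (Wren): min(3, 0, 8) = 0
n1.1 (Jamal): max(-7, -6, 0) = 0
n1.2.1 (Wren): min(6, 9, -5, 2) = -5
n1.2.2 (Wren): min(-6, 4, 6) = -6
n1.2.3 (Wren): min(-1, 6, 0) = -1
n1.2.4 (Wren): min(4, -9) = -9
n1.2 (Jamal): max(-5, -6, -1, -9) = -1
n1 (Wren): min(0, -1) = -1
n2.1.1 (Wren): min(-2, -6) = -6
n2.1.2 (Wren): min(8, 9, 2, 7) = 2
n2.1 (Jamal): max(-6, 2) = 2
n2.2.1 (Wren): min(4, 8) = 4
n2.2.2 (Wren): min(-1, -3, 7) = -3
n2.2 (Jamal): max(4, -3) = 4
n2 (Wren): min(2, 4) = 2
root (Jamal): max(-1, 2) = 2
At root, Jamal picks n2 (highest: 2).
At n2, Wren picks n2.1 (lowest: 2).
At n2.1, Jamal picks n2.1.2 (highest: 2).
At n2.1.2, Wren picks n2.1.2.3 (lowest: 2).
Terminal value 2.

root -> n2 -> n2.1 -> n2.1.2 -> n2.1.2.3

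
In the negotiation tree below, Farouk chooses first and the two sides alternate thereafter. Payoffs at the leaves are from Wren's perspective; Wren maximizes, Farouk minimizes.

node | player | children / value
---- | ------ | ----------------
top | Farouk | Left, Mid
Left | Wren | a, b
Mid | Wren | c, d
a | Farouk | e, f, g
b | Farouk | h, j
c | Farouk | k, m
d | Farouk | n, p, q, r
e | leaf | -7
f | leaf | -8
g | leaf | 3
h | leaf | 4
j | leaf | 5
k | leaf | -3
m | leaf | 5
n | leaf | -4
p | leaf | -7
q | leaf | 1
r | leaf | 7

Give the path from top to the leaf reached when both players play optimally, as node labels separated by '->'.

top -> Mid -> c -> k

a (Farouk): min(-7, -8, 3) = -8
b (Farouk): min(4, 5) = 4
Left (Wren): max(-8, 4) = 4
c (Farouk): min(-3, 5) = -3
d (Farouk): min(-4, -7, 1, 7) = -7
Mid (Wren): max(-3, -7) = -3
top (Farouk): min(4, -3) = -3
At top, Farouk picks Mid (lowest: -3).
At Mid, Wren picks c (highest: -3).
At c, Farouk picks k (lowest: -3).
Terminal value -3.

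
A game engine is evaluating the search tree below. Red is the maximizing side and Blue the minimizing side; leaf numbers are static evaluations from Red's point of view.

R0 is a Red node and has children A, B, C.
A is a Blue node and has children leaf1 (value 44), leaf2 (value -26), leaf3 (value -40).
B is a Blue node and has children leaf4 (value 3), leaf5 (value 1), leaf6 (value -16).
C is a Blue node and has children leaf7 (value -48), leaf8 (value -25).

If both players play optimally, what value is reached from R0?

A (Blue): min(44, -26, -40) = -40
B (Blue): min(3, 1, -16) = -16
C (Blue): min(-48, -25) = -48
R0 (Red): max(-40, -16, -48) = -16

-16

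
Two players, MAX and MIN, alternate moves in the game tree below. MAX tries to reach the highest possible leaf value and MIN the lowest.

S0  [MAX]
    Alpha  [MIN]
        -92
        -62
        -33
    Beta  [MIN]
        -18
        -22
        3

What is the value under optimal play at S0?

-22

Alpha (MIN): min(-92, -62, -33) = -92
Beta (MIN): min(-18, -22, 3) = -22
S0 (MAX): max(-92, -22) = -22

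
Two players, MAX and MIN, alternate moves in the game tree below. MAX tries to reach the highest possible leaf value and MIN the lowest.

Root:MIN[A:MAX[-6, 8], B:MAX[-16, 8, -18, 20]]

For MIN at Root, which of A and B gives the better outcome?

A (MAX): max(-6, 8) = 8
B (MAX): max(-16, 8, -18, 20) = 20
MIN prefers the lower value; A=8, B=20. A is better since 8 < 20.

A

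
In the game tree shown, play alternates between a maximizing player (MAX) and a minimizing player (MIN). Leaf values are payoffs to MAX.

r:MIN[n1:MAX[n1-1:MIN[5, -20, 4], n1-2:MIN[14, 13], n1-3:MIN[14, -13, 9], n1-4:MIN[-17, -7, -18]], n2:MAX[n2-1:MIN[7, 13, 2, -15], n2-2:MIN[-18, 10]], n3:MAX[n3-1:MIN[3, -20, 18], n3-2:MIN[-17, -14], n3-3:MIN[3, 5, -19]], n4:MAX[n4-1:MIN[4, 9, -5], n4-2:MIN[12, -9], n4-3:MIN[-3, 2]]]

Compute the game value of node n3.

n3-1 (MIN): min(3, -20, 18) = -20
n3-2 (MIN): min(-17, -14) = -17
n3-3 (MIN): min(3, 5, -19) = -19
n3 (MAX): max(-20, -17, -19) = -17

-17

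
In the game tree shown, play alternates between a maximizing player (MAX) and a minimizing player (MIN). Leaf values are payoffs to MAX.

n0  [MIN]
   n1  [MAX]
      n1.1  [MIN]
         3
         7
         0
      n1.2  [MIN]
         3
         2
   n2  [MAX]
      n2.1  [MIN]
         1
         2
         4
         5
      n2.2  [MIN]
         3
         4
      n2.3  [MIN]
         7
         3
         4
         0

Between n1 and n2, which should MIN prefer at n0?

n1.1 (MIN): min(3, 7, 0) = 0
n1.2 (MIN): min(3, 2) = 2
n1 (MAX): max(0, 2) = 2
n2.1 (MIN): min(1, 2, 4, 5) = 1
n2.2 (MIN): min(3, 4) = 3
n2.3 (MIN): min(7, 3, 4, 0) = 0
n2 (MAX): max(1, 3, 0) = 3
MIN prefers the lower value; n1=2, n2=3. n1 is better since 2 < 3.

n1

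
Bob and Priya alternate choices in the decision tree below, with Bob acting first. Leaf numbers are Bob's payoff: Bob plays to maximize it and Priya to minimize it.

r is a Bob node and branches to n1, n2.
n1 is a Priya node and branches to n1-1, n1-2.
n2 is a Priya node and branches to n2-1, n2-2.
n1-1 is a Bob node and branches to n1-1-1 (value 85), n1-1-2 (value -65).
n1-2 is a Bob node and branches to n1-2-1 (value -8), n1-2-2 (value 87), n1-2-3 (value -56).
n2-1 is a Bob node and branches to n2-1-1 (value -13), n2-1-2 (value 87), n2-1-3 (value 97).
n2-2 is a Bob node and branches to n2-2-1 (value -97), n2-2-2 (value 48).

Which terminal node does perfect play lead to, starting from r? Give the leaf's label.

n1-1-1

n1-1 (Bob): max(85, -65) = 85
n1-2 (Bob): max(-8, 87, -56) = 87
n1 (Priya): min(85, 87) = 85
n2-1 (Bob): max(-13, 87, 97) = 97
n2-2 (Bob): max(-97, 48) = 48
n2 (Priya): min(97, 48) = 48
r (Bob): max(85, 48) = 85
At r, Bob picks n1 (highest: 85).
At n1, Priya picks n1-1 (lowest: 85).
At n1-1, Bob picks n1-1-1 (highest: 85).
Terminal value 85.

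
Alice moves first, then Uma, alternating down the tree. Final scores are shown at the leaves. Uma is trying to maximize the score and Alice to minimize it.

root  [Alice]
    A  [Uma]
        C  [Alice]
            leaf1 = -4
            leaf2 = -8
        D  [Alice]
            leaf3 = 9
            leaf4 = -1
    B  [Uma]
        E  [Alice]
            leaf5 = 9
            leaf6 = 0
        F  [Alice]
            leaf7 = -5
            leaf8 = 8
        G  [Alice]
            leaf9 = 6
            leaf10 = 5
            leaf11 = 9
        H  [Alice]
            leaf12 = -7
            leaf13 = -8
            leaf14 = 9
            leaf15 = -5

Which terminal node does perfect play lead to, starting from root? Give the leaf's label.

C (Alice): min(-4, -8) = -8
D (Alice): min(9, -1) = -1
A (Uma): max(-8, -1) = -1
E (Alice): min(9, 0) = 0
F (Alice): min(-5, 8) = -5
G (Alice): min(6, 5, 9) = 5
H (Alice): min(-7, -8, 9, -5) = -8
B (Uma): max(0, -5, 5, -8) = 5
root (Alice): min(-1, 5) = -1
At root, Alice picks A (lowest: -1).
At A, Uma picks D (highest: -1).
At D, Alice picks leaf4 (lowest: -1).
Terminal value -1.

leaf4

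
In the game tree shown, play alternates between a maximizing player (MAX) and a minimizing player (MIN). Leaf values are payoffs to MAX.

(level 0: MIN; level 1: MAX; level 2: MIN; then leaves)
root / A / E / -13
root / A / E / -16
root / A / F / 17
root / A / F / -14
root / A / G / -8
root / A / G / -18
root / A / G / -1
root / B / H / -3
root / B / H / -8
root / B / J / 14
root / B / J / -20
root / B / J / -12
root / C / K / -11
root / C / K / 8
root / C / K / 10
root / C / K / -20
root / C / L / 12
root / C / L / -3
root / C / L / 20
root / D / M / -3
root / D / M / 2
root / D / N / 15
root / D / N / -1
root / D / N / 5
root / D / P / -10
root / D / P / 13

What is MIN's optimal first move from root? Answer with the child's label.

E (MIN): min(-13, -16) = -16
F (MIN): min(17, -14) = -14
G (MIN): min(-8, -18, -1) = -18
A (MAX): max(-16, -14, -18) = -14
H (MIN): min(-3, -8) = -8
J (MIN): min(14, -20, -12) = -20
B (MAX): max(-8, -20) = -8
K (MIN): min(-11, 8, 10, -20) = -20
L (MIN): min(12, -3, 20) = -3
C (MAX): max(-20, -3) = -3
M (MIN): min(-3, 2) = -3
N (MIN): min(15, -1, 5) = -1
P (MIN): min(-10, 13) = -10
D (MAX): max(-3, -1, -10) = -1
root (MIN): min(-14, -8, -3, -1) = -14
MIN at root wants the lowest of {A=-14, B=-8, C=-3, D=-1}, so chooses A.

A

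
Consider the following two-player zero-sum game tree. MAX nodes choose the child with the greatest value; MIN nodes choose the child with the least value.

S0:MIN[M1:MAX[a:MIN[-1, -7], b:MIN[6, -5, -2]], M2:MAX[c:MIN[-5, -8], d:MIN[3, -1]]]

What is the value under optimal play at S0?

a (MIN): min(-1, -7) = -7
b (MIN): min(6, -5, -2) = -5
M1 (MAX): max(-7, -5) = -5
c (MIN): min(-5, -8) = -8
d (MIN): min(3, -1) = -1
M2 (MAX): max(-8, -1) = -1
S0 (MIN): min(-5, -1) = -5

-5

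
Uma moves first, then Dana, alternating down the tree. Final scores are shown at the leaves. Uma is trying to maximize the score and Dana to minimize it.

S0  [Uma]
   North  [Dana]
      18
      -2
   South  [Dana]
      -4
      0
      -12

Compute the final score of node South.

-12

South (Dana): min(-4, 0, -12) = -12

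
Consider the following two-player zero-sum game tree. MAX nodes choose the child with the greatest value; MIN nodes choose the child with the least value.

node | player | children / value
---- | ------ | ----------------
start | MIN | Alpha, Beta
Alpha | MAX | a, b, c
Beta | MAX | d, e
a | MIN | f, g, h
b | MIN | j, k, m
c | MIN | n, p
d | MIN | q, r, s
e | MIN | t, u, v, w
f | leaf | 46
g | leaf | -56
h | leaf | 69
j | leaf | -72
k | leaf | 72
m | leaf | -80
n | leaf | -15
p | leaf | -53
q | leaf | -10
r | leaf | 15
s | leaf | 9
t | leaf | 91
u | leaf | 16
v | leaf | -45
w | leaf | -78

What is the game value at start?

a (MIN): min(46, -56, 69) = -56
b (MIN): min(-72, 72, -80) = -80
c (MIN): min(-15, -53) = -53
Alpha (MAX): max(-56, -80, -53) = -53
d (MIN): min(-10, 15, 9) = -10
e (MIN): min(91, 16, -45, -78) = -78
Beta (MAX): max(-10, -78) = -10
start (MIN): min(-53, -10) = -53

-53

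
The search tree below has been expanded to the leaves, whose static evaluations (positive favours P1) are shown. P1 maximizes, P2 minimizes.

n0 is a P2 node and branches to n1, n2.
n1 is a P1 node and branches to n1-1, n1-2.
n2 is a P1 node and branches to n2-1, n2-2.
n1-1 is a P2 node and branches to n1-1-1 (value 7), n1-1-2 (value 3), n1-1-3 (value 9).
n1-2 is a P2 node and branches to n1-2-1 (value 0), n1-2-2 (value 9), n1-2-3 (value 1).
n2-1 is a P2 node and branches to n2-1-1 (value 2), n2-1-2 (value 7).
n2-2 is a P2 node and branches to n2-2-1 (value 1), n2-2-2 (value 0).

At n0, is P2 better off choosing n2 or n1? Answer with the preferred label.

n2

n2-1 (P2): min(2, 7) = 2
n2-2 (P2): min(1, 0) = 0
n2 (P1): max(2, 0) = 2
n1-1 (P2): min(7, 3, 9) = 3
n1-2 (P2): min(0, 9, 1) = 0
n1 (P1): max(3, 0) = 3
P2 prefers the lower value; n2=2, n1=3. n2 is better since 2 < 3.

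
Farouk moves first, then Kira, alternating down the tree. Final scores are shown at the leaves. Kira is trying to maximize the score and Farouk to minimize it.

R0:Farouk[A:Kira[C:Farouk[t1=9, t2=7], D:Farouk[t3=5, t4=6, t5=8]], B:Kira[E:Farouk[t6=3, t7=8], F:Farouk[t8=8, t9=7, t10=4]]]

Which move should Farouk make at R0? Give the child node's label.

B

C (Farouk): min(9, 7) = 7
D (Farouk): min(5, 6, 8) = 5
A (Kira): max(7, 5) = 7
E (Farouk): min(3, 8) = 3
F (Farouk): min(8, 7, 4) = 4
B (Kira): max(3, 4) = 4
R0 (Farouk): min(7, 4) = 4
Farouk at R0 wants the lowest of {A=7, B=4}, so chooses B.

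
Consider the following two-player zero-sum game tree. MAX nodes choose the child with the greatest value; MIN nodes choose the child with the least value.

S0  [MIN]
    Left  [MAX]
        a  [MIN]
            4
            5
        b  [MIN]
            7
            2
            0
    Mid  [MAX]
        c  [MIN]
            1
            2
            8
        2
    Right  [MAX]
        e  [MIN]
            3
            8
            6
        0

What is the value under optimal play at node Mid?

2

c (MIN): min(1, 2, 8) = 1
Mid (MAX): max(1, 2) = 2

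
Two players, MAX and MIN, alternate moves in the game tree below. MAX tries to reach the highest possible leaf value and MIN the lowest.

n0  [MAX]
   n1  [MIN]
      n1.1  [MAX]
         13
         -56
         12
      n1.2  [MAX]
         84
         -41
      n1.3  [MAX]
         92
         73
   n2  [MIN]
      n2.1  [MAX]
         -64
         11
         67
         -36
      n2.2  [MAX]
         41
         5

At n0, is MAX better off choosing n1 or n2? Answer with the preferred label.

n2

n1.1 (MAX): max(13, -56, 12) = 13
n1.2 (MAX): max(84, -41) = 84
n1.3 (MAX): max(92, 73) = 92
n1 (MIN): min(13, 84, 92) = 13
n2.1 (MAX): max(-64, 11, 67, -36) = 67
n2.2 (MAX): max(41, 5) = 41
n2 (MIN): min(67, 41) = 41
MAX prefers the higher value; n1=13, n2=41. n2 is better since 41 > 13.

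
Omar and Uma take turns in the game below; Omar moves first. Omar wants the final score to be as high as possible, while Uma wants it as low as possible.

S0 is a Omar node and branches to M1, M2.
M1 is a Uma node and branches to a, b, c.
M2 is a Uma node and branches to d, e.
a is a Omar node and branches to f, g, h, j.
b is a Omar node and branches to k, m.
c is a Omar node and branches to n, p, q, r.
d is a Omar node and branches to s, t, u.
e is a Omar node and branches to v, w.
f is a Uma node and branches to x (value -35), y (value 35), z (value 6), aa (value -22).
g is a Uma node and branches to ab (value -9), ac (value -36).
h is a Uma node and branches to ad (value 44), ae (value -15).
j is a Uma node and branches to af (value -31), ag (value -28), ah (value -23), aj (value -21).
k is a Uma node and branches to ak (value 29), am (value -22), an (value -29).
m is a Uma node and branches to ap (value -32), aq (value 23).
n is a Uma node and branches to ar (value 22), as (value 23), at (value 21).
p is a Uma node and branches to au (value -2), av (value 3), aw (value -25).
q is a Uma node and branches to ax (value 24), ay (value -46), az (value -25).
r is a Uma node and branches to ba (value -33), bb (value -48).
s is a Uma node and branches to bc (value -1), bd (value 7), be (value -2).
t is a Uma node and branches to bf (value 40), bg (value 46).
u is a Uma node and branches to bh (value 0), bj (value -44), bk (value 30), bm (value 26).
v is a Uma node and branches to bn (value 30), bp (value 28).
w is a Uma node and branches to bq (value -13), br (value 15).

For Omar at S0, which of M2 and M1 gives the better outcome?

s (Uma): min(-1, 7, -2) = -2
t (Uma): min(40, 46) = 40
u (Uma): min(0, -44, 30, 26) = -44
d (Omar): max(-2, 40, -44) = 40
v (Uma): min(30, 28) = 28
w (Uma): min(-13, 15) = -13
e (Omar): max(28, -13) = 28
M2 (Uma): min(40, 28) = 28
f (Uma): min(-35, 35, 6, -22) = -35
g (Uma): min(-9, -36) = -36
h (Uma): min(44, -15) = -15
j (Uma): min(-31, -28, -23, -21) = -31
a (Omar): max(-35, -36, -15, -31) = -15
k (Uma): min(29, -22, -29) = -29
m (Uma): min(-32, 23) = -32
b (Omar): max(-29, -32) = -29
n (Uma): min(22, 23, 21) = 21
p (Uma): min(-2, 3, -25) = -25
q (Uma): min(24, -46, -25) = -46
r (Uma): min(-33, -48) = -48
c (Omar): max(21, -25, -46, -48) = 21
M1 (Uma): min(-15, -29, 21) = -29
Omar prefers the higher value; M2=28, M1=-29. M2 is better since 28 > -29.

M2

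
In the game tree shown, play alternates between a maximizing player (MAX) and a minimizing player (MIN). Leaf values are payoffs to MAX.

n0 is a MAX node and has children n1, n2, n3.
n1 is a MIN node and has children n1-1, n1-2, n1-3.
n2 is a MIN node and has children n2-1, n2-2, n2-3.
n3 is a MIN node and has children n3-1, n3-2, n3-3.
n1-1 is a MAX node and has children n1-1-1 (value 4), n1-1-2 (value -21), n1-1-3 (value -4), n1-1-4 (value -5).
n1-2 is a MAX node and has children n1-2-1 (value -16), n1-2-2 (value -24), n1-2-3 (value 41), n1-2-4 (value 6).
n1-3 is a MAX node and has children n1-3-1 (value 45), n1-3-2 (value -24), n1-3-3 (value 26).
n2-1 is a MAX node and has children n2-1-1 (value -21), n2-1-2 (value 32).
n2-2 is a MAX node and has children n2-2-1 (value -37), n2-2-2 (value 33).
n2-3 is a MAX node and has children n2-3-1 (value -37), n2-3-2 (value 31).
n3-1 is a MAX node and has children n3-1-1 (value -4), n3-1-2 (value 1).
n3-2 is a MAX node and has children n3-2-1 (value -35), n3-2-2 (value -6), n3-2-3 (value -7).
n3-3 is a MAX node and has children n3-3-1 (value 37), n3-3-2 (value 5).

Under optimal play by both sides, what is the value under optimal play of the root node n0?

31

n1-1 (MAX): max(4, -21, -4, -5) = 4
n1-2 (MAX): max(-16, -24, 41, 6) = 41
n1-3 (MAX): max(45, -24, 26) = 45
n1 (MIN): min(4, 41, 45) = 4
n2-1 (MAX): max(-21, 32) = 32
n2-2 (MAX): max(-37, 33) = 33
n2-3 (MAX): max(-37, 31) = 31
n2 (MIN): min(32, 33, 31) = 31
n3-1 (MAX): max(-4, 1) = 1
n3-2 (MAX): max(-35, -6, -7) = -6
n3-3 (MAX): max(37, 5) = 37
n3 (MIN): min(1, -6, 37) = -6
n0 (MAX): max(4, 31, -6) = 31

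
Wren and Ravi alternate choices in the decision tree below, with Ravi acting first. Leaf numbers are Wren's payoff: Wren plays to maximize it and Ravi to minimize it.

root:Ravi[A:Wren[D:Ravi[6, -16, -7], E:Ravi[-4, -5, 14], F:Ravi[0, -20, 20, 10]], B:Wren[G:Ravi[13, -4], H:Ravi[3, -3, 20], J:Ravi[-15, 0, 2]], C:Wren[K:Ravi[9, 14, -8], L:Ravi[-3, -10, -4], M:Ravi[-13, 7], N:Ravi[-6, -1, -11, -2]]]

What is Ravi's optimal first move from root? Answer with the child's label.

C

D (Ravi): min(6, -16, -7) = -16
E (Ravi): min(-4, -5, 14) = -5
F (Ravi): min(0, -20, 20, 10) = -20
A (Wren): max(-16, -5, -20) = -5
G (Ravi): min(13, -4) = -4
H (Ravi): min(3, -3, 20) = -3
J (Ravi): min(-15, 0, 2) = -15
B (Wren): max(-4, -3, -15) = -3
K (Ravi): min(9, 14, -8) = -8
L (Ravi): min(-3, -10, -4) = -10
M (Ravi): min(-13, 7) = -13
N (Ravi): min(-6, -1, -11, -2) = -11
C (Wren): max(-8, -10, -13, -11) = -8
root (Ravi): min(-5, -3, -8) = -8
Ravi at root wants the lowest of {A=-5, B=-3, C=-8}, so chooses C.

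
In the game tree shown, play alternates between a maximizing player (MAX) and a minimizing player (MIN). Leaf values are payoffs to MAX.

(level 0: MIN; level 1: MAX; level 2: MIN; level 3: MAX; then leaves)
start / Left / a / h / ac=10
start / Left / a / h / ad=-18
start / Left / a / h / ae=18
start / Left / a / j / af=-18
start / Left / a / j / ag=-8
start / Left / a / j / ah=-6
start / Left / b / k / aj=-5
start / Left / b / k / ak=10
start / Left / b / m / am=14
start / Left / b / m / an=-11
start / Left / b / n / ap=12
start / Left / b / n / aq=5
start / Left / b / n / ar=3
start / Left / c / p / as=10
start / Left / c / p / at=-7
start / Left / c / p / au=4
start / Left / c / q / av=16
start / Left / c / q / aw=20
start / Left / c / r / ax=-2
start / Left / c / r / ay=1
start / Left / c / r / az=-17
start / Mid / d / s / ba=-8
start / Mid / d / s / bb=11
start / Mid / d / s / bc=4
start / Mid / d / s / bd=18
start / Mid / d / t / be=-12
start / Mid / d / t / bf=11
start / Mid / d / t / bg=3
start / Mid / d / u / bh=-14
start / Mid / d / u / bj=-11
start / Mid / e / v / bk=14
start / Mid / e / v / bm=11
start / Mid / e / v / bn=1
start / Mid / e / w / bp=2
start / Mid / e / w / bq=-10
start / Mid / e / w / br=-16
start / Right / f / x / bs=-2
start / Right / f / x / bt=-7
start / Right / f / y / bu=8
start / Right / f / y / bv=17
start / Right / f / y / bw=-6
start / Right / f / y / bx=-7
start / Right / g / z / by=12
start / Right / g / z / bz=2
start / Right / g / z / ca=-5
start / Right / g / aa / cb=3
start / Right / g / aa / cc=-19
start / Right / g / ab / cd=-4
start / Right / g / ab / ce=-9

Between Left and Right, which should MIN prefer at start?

Right

h (MAX): max(10, -18, 18) = 18
j (MAX): max(-18, -8, -6) = -6
a (MIN): min(18, -6) = -6
k (MAX): max(-5, 10) = 10
m (MAX): max(14, -11) = 14
n (MAX): max(12, 5, 3) = 12
b (MIN): min(10, 14, 12) = 10
p (MAX): max(10, -7, 4) = 10
q (MAX): max(16, 20) = 20
r (MAX): max(-2, 1, -17) = 1
c (MIN): min(10, 20, 1) = 1
Left (MAX): max(-6, 10, 1) = 10
x (MAX): max(-2, -7) = -2
y (MAX): max(8, 17, -6, -7) = 17
f (MIN): min(-2, 17) = -2
z (MAX): max(12, 2, -5) = 12
aa (MAX): max(3, -19) = 3
ab (MAX): max(-4, -9) = -4
g (MIN): min(12, 3, -4) = -4
Right (MAX): max(-2, -4) = -2
MIN prefers the lower value; Left=10, Right=-2. Right is better since -2 < 10.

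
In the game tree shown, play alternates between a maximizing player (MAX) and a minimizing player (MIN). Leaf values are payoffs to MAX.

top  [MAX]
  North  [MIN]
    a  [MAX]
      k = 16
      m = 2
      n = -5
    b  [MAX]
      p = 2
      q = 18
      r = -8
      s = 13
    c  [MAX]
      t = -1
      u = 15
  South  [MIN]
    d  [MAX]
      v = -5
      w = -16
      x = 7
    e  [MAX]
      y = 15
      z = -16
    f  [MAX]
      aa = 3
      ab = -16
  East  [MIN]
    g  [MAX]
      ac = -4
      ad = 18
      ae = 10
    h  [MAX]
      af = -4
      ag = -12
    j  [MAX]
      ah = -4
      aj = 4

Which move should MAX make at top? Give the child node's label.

North

a (MAX): max(16, 2, -5) = 16
b (MAX): max(2, 18, -8, 13) = 18
c (MAX): max(-1, 15) = 15
North (MIN): min(16, 18, 15) = 15
d (MAX): max(-5, -16, 7) = 7
e (MAX): max(15, -16) = 15
f (MAX): max(3, -16) = 3
South (MIN): min(7, 15, 3) = 3
g (MAX): max(-4, 18, 10) = 18
h (MAX): max(-4, -12) = -4
j (MAX): max(-4, 4) = 4
East (MIN): min(18, -4, 4) = -4
top (MAX): max(15, 3, -4) = 15
MAX at top wants the highest of {North=15, South=3, East=-4}, so chooses North.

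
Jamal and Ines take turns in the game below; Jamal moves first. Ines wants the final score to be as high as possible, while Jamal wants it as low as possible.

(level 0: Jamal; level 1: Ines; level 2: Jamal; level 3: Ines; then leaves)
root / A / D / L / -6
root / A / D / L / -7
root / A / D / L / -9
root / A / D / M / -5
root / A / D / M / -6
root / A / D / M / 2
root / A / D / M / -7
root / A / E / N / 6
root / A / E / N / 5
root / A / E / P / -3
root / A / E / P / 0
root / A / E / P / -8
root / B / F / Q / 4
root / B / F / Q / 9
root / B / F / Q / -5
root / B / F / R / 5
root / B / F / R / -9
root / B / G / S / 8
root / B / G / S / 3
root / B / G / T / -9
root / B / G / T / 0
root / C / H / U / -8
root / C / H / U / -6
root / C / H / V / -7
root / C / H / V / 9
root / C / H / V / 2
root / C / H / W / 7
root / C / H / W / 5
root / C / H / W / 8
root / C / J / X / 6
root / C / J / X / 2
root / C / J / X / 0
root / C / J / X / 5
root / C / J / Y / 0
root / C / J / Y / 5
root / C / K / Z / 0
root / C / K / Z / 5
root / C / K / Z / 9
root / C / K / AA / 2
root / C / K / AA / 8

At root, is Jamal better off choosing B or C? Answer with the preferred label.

Q (Ines): max(4, 9, -5) = 9
R (Ines): max(5, -9) = 5
F (Jamal): min(9, 5) = 5
S (Ines): max(8, 3) = 8
T (Ines): max(-9, 0) = 0
G (Jamal): min(8, 0) = 0
B (Ines): max(5, 0) = 5
U (Ines): max(-8, -6) = -6
V (Ines): max(-7, 9, 2) = 9
W (Ines): max(7, 5, 8) = 8
H (Jamal): min(-6, 9, 8) = -6
X (Ines): max(6, 2, 0, 5) = 6
Y (Ines): max(0, 5) = 5
J (Jamal): min(6, 5) = 5
Z (Ines): max(0, 5, 9) = 9
AA (Ines): max(2, 8) = 8
K (Jamal): min(9, 8) = 8
C (Ines): max(-6, 5, 8) = 8
Jamal prefers the lower value; B=5, C=8. B is better since 5 < 8.

B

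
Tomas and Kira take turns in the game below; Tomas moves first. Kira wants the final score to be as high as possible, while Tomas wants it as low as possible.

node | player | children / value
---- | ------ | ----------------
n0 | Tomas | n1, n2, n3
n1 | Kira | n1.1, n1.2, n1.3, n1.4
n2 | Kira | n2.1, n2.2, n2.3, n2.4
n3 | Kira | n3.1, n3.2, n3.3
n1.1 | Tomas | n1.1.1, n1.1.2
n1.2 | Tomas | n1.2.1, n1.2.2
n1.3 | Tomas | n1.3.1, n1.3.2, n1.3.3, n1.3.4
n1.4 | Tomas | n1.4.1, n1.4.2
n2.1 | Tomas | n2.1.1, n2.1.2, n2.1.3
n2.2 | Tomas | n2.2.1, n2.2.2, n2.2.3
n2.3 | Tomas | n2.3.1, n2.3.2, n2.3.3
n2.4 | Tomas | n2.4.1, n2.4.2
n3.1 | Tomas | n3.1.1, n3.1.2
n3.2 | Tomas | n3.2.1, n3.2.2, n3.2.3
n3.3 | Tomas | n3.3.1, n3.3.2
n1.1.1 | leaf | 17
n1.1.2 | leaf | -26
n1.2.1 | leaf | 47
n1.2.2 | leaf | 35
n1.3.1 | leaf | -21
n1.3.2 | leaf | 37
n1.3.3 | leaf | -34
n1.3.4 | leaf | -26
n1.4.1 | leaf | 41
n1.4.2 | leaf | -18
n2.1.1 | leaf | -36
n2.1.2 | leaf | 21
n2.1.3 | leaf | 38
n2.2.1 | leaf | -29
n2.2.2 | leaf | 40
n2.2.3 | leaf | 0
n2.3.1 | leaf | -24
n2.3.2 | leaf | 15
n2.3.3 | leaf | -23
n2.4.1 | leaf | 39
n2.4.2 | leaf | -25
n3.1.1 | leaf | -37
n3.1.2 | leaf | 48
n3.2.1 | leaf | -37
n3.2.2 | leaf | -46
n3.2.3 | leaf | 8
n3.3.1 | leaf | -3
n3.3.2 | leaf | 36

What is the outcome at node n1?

35

n1.1 (Tomas): min(17, -26) = -26
n1.2 (Tomas): min(47, 35) = 35
n1.3 (Tomas): min(-21, 37, -34, -26) = -34
n1.4 (Tomas): min(41, -18) = -18
n1 (Kira): max(-26, 35, -34, -18) = 35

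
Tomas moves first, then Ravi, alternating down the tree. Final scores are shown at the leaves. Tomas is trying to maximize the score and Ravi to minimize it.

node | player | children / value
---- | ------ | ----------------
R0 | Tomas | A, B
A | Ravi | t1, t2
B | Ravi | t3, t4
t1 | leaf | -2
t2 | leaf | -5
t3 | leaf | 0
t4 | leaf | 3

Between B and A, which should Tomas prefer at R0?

B (Ravi): min(0, 3) = 0
A (Ravi): min(-2, -5) = -5
Tomas prefers the higher value; B=0, A=-5. B is better since 0 > -5.

B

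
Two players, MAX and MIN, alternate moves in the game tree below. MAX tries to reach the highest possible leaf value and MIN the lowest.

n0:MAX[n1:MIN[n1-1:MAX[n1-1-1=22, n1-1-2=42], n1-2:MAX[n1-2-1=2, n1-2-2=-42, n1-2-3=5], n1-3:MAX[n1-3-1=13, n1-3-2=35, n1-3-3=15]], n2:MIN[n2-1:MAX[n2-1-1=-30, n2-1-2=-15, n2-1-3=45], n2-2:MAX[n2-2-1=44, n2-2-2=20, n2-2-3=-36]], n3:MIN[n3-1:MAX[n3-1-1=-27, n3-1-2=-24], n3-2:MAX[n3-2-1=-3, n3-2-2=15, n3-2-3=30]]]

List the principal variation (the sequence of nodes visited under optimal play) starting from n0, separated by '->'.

n1-1 (MAX): max(22, 42) = 42
n1-2 (MAX): max(2, -42, 5) = 5
n1-3 (MAX): max(13, 35, 15) = 35
n1 (MIN): min(42, 5, 35) = 5
n2-1 (MAX): max(-30, -15, 45) = 45
n2-2 (MAX): max(44, 20, -36) = 44
n2 (MIN): min(45, 44) = 44
n3-1 (MAX): max(-27, -24) = -24
n3-2 (MAX): max(-3, 15, 30) = 30
n3 (MIN): min(-24, 30) = -24
n0 (MAX): max(5, 44, -24) = 44
At n0, MAX picks n2 (highest: 44).
At n2, MIN picks n2-2 (lowest: 44).
At n2-2, MAX picks n2-2-1 (highest: 44).
Terminal value 44.

n0 -> n2 -> n2-2 -> n2-2-1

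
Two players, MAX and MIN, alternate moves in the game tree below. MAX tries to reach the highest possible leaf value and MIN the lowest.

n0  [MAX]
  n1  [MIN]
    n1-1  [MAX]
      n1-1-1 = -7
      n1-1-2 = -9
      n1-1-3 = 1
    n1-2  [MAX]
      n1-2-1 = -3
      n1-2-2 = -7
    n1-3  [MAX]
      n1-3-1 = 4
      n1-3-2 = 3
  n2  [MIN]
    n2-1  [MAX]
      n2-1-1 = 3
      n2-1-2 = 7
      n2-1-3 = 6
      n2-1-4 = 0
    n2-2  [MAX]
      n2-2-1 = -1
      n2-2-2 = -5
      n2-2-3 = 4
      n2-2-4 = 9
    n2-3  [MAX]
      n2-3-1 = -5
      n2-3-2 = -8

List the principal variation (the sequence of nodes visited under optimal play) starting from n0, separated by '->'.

n0 -> n1 -> n1-2 -> n1-2-1

n1-1 (MAX): max(-7, -9, 1) = 1
n1-2 (MAX): max(-3, -7) = -3
n1-3 (MAX): max(4, 3) = 4
n1 (MIN): min(1, -3, 4) = -3
n2-1 (MAX): max(3, 7, 6, 0) = 7
n2-2 (MAX): max(-1, -5, 4, 9) = 9
n2-3 (MAX): max(-5, -8) = -5
n2 (MIN): min(7, 9, -5) = -5
n0 (MAX): max(-3, -5) = -3
At n0, MAX picks n1 (highest: -3).
At n1, MIN picks n1-2 (lowest: -3).
At n1-2, MAX picks n1-2-1 (highest: -3).
Terminal value -3.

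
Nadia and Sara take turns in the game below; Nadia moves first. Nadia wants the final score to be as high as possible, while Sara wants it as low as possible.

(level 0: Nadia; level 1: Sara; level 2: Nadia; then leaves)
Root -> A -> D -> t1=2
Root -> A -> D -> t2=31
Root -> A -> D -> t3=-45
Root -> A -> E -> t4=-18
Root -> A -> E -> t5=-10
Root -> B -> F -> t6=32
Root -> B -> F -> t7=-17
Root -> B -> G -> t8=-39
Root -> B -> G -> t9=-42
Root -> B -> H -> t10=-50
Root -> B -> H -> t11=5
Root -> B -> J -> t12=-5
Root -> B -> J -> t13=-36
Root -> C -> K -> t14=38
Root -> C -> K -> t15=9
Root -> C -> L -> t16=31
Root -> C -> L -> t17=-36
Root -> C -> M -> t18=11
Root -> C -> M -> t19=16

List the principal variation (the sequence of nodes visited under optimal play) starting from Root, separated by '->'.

D (Nadia): max(2, 31, -45) = 31
E (Nadia): max(-18, -10) = -10
A (Sara): min(31, -10) = -10
F (Nadia): max(32, -17) = 32
G (Nadia): max(-39, -42) = -39
H (Nadia): max(-50, 5) = 5
J (Nadia): max(-5, -36) = -5
B (Sara): min(32, -39, 5, -5) = -39
K (Nadia): max(38, 9) = 38
L (Nadia): max(31, -36) = 31
M (Nadia): max(11, 16) = 16
C (Sara): min(38, 31, 16) = 16
Root (Nadia): max(-10, -39, 16) = 16
At Root, Nadia picks C (highest: 16).
At C, Sara picks M (lowest: 16).
At M, Nadia picks t19 (highest: 16).
Terminal value 16.

Root -> C -> M -> t19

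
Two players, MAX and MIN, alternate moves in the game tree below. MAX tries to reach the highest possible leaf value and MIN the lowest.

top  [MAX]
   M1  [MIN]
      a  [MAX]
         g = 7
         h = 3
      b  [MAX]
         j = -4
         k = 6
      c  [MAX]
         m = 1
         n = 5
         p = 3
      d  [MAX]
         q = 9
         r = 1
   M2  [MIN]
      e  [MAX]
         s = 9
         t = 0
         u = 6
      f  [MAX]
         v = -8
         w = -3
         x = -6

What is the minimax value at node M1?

5

a (MAX): max(7, 3) = 7
b (MAX): max(-4, 6) = 6
c (MAX): max(1, 5, 3) = 5
d (MAX): max(9, 1) = 9
M1 (MIN): min(7, 6, 5, 9) = 5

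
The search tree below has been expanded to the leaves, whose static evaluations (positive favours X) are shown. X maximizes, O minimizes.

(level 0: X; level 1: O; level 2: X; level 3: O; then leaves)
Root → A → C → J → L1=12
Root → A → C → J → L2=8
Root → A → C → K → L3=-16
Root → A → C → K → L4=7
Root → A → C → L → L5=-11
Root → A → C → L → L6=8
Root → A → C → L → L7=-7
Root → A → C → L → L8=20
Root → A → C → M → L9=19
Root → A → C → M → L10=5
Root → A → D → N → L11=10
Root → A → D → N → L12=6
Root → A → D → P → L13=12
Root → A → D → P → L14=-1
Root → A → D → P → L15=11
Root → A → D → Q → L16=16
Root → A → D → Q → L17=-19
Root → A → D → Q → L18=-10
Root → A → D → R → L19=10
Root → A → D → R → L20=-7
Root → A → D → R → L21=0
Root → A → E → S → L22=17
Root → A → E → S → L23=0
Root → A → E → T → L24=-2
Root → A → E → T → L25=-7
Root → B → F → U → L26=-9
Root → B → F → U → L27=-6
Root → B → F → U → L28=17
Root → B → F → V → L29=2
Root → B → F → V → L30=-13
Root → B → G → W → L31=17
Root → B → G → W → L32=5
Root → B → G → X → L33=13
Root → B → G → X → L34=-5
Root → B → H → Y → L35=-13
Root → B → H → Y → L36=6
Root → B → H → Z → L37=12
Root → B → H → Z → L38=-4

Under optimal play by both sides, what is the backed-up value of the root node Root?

J (O): min(12, 8) = 8
K (O): min(-16, 7) = -16
L (O): min(-11, 8, -7, 20) = -11
M (O): min(19, 5) = 5
C (X): max(8, -16, -11, 5) = 8
N (O): min(10, 6) = 6
P (O): min(12, -1, 11) = -1
Q (O): min(16, -19, -10) = -19
R (O): min(10, -7, 0) = -7
D (X): max(6, -1, -19, -7) = 6
S (O): min(17, 0) = 0
T (O): min(-2, -7) = -7
E (X): max(0, -7) = 0
A (O): min(8, 6, 0) = 0
U (O): min(-9, -6, 17) = -9
V (O): min(2, -13) = -13
F (X): max(-9, -13) = -9
W (O): min(17, 5) = 5
X (O): min(13, -5) = -5
G (X): max(5, -5) = 5
Y (O): min(-13, 6) = -13
Z (O): min(12, -4) = -4
H (X): max(-13, -4) = -4
B (O): min(-9, 5, -4) = -9
Root (X): max(0, -9) = 0

0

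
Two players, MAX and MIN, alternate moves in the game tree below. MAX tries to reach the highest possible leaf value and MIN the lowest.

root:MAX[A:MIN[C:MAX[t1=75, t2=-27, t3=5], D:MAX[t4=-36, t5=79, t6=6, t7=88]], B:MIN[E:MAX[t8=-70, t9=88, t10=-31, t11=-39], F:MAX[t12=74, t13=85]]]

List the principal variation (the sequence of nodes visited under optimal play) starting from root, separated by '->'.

C (MAX): max(75, -27, 5) = 75
D (MAX): max(-36, 79, 6, 88) = 88
A (MIN): min(75, 88) = 75
E (MAX): max(-70, 88, -31, -39) = 88
F (MAX): max(74, 85) = 85
B (MIN): min(88, 85) = 85
root (MAX): max(75, 85) = 85
At root, MAX picks B (highest: 85).
At B, MIN picks F (lowest: 85).
At F, MAX picks t13 (highest: 85).
Terminal value 85.

root -> B -> F -> t13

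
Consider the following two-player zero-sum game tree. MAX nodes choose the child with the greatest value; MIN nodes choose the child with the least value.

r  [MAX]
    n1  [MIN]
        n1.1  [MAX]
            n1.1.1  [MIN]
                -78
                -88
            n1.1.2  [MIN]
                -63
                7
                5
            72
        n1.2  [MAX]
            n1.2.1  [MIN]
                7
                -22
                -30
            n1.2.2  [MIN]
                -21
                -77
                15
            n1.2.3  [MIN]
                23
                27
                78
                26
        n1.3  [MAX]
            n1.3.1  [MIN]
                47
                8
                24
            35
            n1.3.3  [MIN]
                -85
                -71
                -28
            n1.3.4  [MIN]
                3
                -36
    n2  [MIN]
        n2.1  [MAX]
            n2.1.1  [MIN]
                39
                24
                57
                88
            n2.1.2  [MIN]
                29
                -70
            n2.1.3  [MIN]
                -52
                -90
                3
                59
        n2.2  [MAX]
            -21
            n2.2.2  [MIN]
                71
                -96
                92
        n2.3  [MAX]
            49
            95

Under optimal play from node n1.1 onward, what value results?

n1.1.1 (MIN): min(-78, -88) = -88
n1.1.2 (MIN): min(-63, 7, 5) = -63
n1.1 (MAX): max(-88, -63, 72) = 72

72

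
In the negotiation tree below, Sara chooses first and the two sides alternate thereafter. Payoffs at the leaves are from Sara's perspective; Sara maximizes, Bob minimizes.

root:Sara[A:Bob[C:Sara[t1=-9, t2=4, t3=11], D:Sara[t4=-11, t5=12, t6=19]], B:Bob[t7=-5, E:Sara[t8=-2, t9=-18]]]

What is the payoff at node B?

E (Sara): max(-2, -18) = -2
B (Bob): min(-5, -2) = -5

-5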